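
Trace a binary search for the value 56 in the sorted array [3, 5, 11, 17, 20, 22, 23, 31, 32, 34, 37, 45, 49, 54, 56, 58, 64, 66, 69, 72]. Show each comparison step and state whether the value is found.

Binary search for 56 in [3, 5, 11, 17, 20, 22, 23, 31, 32, 34, 37, 45, 49, 54, 56, 58, 64, 66, 69, 72]:

lo=0, hi=19, mid=9, arr[mid]=34 -> 34 < 56, search right half
lo=10, hi=19, mid=14, arr[mid]=56 -> Found target at index 14!

Binary search finds 56 at index 14 after 2 comparisons. The search repeatedly halves the search space by comparing with the middle element.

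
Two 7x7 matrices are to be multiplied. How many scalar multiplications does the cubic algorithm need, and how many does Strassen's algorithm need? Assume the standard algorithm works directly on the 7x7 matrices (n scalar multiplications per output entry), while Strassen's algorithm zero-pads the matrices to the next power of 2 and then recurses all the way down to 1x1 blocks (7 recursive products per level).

Matrix multiplication for 7x7 matrices:

Strassen's algorithm requires power-of-2 dimensions. Pad 7x7 to 8x8 (next power of 2).

Standard algorithm: 7^3 = 343 multiplications
Strassen's algorithm: 7^(log2(8)) = 7^3 = 343 multiplications
Savings: 343 - 343 = 0 multiplications

Standard: 343 multiplications (7^3). Strassen: 343 multiplications (7^3, after padding to 8x8). Strassen reduces 8 recursive multiplications to 7 at each level.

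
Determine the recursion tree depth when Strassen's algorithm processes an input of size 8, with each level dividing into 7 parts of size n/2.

For divide and conquer with division factor 2:

Problem sizes at each level:
Level 0: 8
Level 1: 4
Level 2: 2
Level 3: 1

The root is level 0 and the size-1 base case is level 3 (the tree spans levels 0 through 3, i.e. 4 levels counting the root), so the depth is the number of divisions: log_2(8) = 3

The recursion tree depth is log_2(8) = 3. At each level, the problem size is divided by 2, so it takes 3 divisions to reduce to a base case of size 1. The algorithm makes 7 recursive calls at each level.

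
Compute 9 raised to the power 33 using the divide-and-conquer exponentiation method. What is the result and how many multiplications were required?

Computing 9^33 by squaring (build up from 9^1; each line after the first costs one multiplication):

9^1 = 9
9^2 = (9^1)^2 = 9^2 = 81
9^4 = (9^2)^2 = 81^2 = 6561
9^8 = (9^4)^2 = 6561^2 = 43046721
9^16 = (9^8)^2 = 43046721^2 = 1853020188851841
9^32 = (9^16)^2 = 1853020188851841^2 = 3433683820292512484657849089281
9^33 = 9 * 9^32 = 9 * 3433683820292512484657849089281 = 30903154382632612361920641803529

Result: 30903154382632612361920641803529
Multiplications needed: 6 (6 lines after 9^1)

9^33 = 30903154382632612361920641803529. Using exponentiation by squaring, this requires 6 multiplications. The key idea: if the exponent is even, square the half-power; if odd, multiply by the base once.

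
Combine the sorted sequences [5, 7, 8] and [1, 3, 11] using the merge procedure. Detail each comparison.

Merging process:

Compare 5 vs 1: take 1 from right. Merged: [1]
Compare 5 vs 3: take 3 from right. Merged: [1, 3]
Compare 5 vs 11: take 5 from left. Merged: [1, 3, 5]
Compare 7 vs 11: take 7 from left. Merged: [1, 3, 5, 7]
Compare 8 vs 11: take 8 from left. Merged: [1, 3, 5, 7, 8]
Append remaining from right: [11]. Merged: [1, 3, 5, 7, 8, 11]

Final merged array: [1, 3, 5, 7, 8, 11]
Total comparisons: 5

The merged array is [1, 3, 5, 7, 8, 11], requiring 5 comparisons. The merge step runs in O(n) time where n is the total number of elements.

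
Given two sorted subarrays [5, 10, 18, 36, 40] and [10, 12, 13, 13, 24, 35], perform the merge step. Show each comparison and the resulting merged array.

Merging process:

Compare 5 vs 10: take 5 from left. Merged: [5]
Compare 10 vs 10: take 10 from left. Merged: [5, 10]
Compare 18 vs 10: take 10 from right. Merged: [5, 10, 10]
Compare 18 vs 12: take 12 from right. Merged: [5, 10, 10, 12]
Compare 18 vs 13: take 13 from right. Merged: [5, 10, 10, 12, 13]
Compare 18 vs 13: take 13 from right. Merged: [5, 10, 10, 12, 13, 13]
Compare 18 vs 24: take 18 from left. Merged: [5, 10, 10, 12, 13, 13, 18]
Compare 36 vs 24: take 24 from right. Merged: [5, 10, 10, 12, 13, 13, 18, 24]
Compare 36 vs 35: take 35 from right. Merged: [5, 10, 10, 12, 13, 13, 18, 24, 35]
Append remaining from left: [36, 40]. Merged: [5, 10, 10, 12, 13, 13, 18, 24, 35, 36, 40]

Final merged array: [5, 10, 10, 12, 13, 13, 18, 24, 35, 36, 40]
Total comparisons: 9

The merged array is [5, 10, 10, 12, 13, 13, 18, 24, 35, 36, 40], requiring 9 comparisons. The merge step runs in O(n) time where n is the total number of elements.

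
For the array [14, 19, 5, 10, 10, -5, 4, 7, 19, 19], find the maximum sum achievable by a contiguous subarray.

Using Kadane's algorithm on [14, 19, 5, 10, 10, -5, 4, 7, 19, 19]:

Scanning through the array:
Position 1 (value 19): max_ending_here = 33, max_so_far = 33
Position 2 (value 5): max_ending_here = 38, max_so_far = 38
Position 3 (value 10): max_ending_here = 48, max_so_far = 48
Position 4 (value 10): max_ending_here = 58, max_so_far = 58
Position 5 (value -5): max_ending_here = 53, max_so_far = 58
Position 6 (value 4): max_ending_here = 57, max_so_far = 58
Position 7 (value 7): max_ending_here = 64, max_so_far = 64
Position 8 (value 19): max_ending_here = 83, max_so_far = 83
Position 9 (value 19): max_ending_here = 102, max_so_far = 102

Maximum subarray: [14, 19, 5, 10, 10, -5, 4, 7, 19, 19]
Maximum sum: 102

The maximum subarray is [14, 19, 5, 10, 10, -5, 4, 7, 19, 19] with sum 102. This subarray runs from index 0 to index 9.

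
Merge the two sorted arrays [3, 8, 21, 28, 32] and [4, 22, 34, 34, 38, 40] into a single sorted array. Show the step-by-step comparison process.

Merging process:

Compare 3 vs 4: take 3 from left. Merged: [3]
Compare 8 vs 4: take 4 from right. Merged: [3, 4]
Compare 8 vs 22: take 8 from left. Merged: [3, 4, 8]
Compare 21 vs 22: take 21 from left. Merged: [3, 4, 8, 21]
Compare 28 vs 22: take 22 from right. Merged: [3, 4, 8, 21, 22]
Compare 28 vs 34: take 28 from left. Merged: [3, 4, 8, 21, 22, 28]
Compare 32 vs 34: take 32 from left. Merged: [3, 4, 8, 21, 22, 28, 32]
Append remaining from right: [34, 34, 38, 40]. Merged: [3, 4, 8, 21, 22, 28, 32, 34, 34, 38, 40]

Final merged array: [3, 4, 8, 21, 22, 28, 32, 34, 34, 38, 40]
Total comparisons: 7

The merged array is [3, 4, 8, 21, 22, 28, 32, 34, 34, 38, 40], requiring 7 comparisons. The merge step runs in O(n) time where n is the total number of elements.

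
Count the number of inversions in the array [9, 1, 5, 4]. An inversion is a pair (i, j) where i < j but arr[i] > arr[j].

Finding inversions in [9, 1, 5, 4]:

(0, 1): arr[0]=9 > arr[1]=1
(0, 2): arr[0]=9 > arr[2]=5
(0, 3): arr[0]=9 > arr[3]=4
(2, 3): arr[2]=5 > arr[3]=4

Total inversions: 4

The array has 4 inversion(s): (0,1), (0,2), (0,3), (2,3). Each pair (i,j) satisfies i < j and arr[i] > arr[j].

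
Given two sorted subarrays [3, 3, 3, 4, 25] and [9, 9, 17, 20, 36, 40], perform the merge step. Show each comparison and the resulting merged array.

Merging process:

Compare 3 vs 9: take 3 from left. Merged: [3]
Compare 3 vs 9: take 3 from left. Merged: [3, 3]
Compare 3 vs 9: take 3 from left. Merged: [3, 3, 3]
Compare 4 vs 9: take 4 from left. Merged: [3, 3, 3, 4]
Compare 25 vs 9: take 9 from right. Merged: [3, 3, 3, 4, 9]
Compare 25 vs 9: take 9 from right. Merged: [3, 3, 3, 4, 9, 9]
Compare 25 vs 17: take 17 from right. Merged: [3, 3, 3, 4, 9, 9, 17]
Compare 25 vs 20: take 20 from right. Merged: [3, 3, 3, 4, 9, 9, 17, 20]
Compare 25 vs 36: take 25 from left. Merged: [3, 3, 3, 4, 9, 9, 17, 20, 25]
Append remaining from right: [36, 40]. Merged: [3, 3, 3, 4, 9, 9, 17, 20, 25, 36, 40]

Final merged array: [3, 3, 3, 4, 9, 9, 17, 20, 25, 36, 40]
Total comparisons: 9

The merged array is [3, 3, 3, 4, 9, 9, 17, 20, 25, 36, 40], requiring 9 comparisons. The merge step runs in O(n) time where n is the total number of elements.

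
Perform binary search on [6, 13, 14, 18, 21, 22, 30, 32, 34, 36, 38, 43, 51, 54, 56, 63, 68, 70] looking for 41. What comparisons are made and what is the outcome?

Binary search for 41 in [6, 13, 14, 18, 21, 22, 30, 32, 34, 36, 38, 43, 51, 54, 56, 63, 68, 70]:

lo=0, hi=17, mid=8, arr[mid]=34 -> 34 < 41, search right half
lo=9, hi=17, mid=13, arr[mid]=54 -> 54 > 41, search left half
lo=9, hi=12, mid=10, arr[mid]=38 -> 38 < 41, search right half
lo=11, hi=12, mid=11, arr[mid]=43 -> 43 > 41, search left half
lo=11 > hi=10, target 41 not found

Binary search determines that 41 is not in the array after 4 comparisons. The search space was exhausted without finding the target.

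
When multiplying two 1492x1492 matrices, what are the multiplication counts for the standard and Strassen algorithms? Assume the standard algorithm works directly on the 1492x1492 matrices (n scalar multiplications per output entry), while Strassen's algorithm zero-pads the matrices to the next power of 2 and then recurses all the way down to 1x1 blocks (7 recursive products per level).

Matrix multiplication for 1492x1492 matrices:

Strassen's algorithm requires power-of-2 dimensions. Pad 1492x1492 to 2048x2048 (next power of 2).

Standard algorithm: 1492^3 = 3321287488 multiplications
Strassen's algorithm: 7^(log2(2048)) = 7^11 = 1977326743 multiplications
Savings: 3321287488 - 1977326743 = 1343960745 multiplications

Standard: 3321287488 multiplications (1492^3). Strassen: 1977326743 multiplications (7^11, after padding to 2048x2048). Strassen reduces 8 recursive multiplications to 7 at each level.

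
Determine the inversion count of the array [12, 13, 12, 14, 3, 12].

Finding inversions in [12, 13, 12, 14, 3, 12]:

(0, 4): arr[0]=12 > arr[4]=3
(1, 2): arr[1]=13 > arr[2]=12
(1, 4): arr[1]=13 > arr[4]=3
(1, 5): arr[1]=13 > arr[5]=12
(2, 4): arr[2]=12 > arr[4]=3
(3, 4): arr[3]=14 > arr[4]=3
(3, 5): arr[3]=14 > arr[5]=12

Total inversions: 7

The array has 7 inversion(s): (0,4), (1,2), (1,4), (1,5), (2,4), (3,4), (3,5). Each pair (i,j) satisfies i < j and arr[i] > arr[j].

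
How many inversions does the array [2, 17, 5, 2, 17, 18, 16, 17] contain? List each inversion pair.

Finding inversions in [2, 17, 5, 2, 17, 18, 16, 17]:

(1, 2): arr[1]=17 > arr[2]=5
(1, 3): arr[1]=17 > arr[3]=2
(1, 6): arr[1]=17 > arr[6]=16
(2, 3): arr[2]=5 > arr[3]=2
(4, 6): arr[4]=17 > arr[6]=16
(5, 6): arr[5]=18 > arr[6]=16
(5, 7): arr[5]=18 > arr[7]=17

Total inversions: 7

The array has 7 inversion(s): (1,2), (1,3), (1,6), (2,3), (4,6), (5,6), (5,7). Each pair (i,j) satisfies i < j and arr[i] > arr[j].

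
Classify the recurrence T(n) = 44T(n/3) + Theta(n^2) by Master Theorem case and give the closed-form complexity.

Master Theorem for T(n) = 44T(n/3) + O(n^2):

a = 44, b = 3, c = 2
log_b(a) = log_3(44) = 3.4445

Case 1: c = 2 < log_3(44) = 3.4445
T(n) = O(n^(log_3 44))

For T(n) = 44T(n/3) + O(n^2): log_3(44) = 3.4445. This is Case 1 of the Master Theorem (c < log_b(a), work dominated by leaves), giving O(n^(log_3 44)).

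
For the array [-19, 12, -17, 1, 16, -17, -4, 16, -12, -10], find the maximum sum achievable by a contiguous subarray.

Using Kadane's algorithm on [-19, 12, -17, 1, 16, -17, -4, 16, -12, -10]:

Scanning through the array:
Position 1 (value 12): max_ending_here = 12, max_so_far = 12
Position 2 (value -17): max_ending_here = -5, max_so_far = 12
Position 3 (value 1): max_ending_here = 1, max_so_far = 12
Position 4 (value 16): max_ending_here = 17, max_so_far = 17
Position 5 (value -17): max_ending_here = 0, max_so_far = 17
Position 6 (value -4): max_ending_here = -4, max_so_far = 17
Position 7 (value 16): max_ending_here = 16, max_so_far = 17
Position 8 (value -12): max_ending_here = 4, max_so_far = 17
Position 9 (value -10): max_ending_here = -6, max_so_far = 17

Maximum subarray: [1, 16]
Maximum sum: 17

The maximum subarray is [1, 16] with sum 17. This subarray runs from index 3 to index 4.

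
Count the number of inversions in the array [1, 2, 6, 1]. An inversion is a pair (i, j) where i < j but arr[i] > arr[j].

Finding inversions in [1, 2, 6, 1]:

(1, 3): arr[1]=2 > arr[3]=1
(2, 3): arr[2]=6 > arr[3]=1

Total inversions: 2

The array has 2 inversion(s): (1,3), (2,3). Each pair (i,j) satisfies i < j and arr[i] > arr[j].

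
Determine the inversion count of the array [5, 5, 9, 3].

Finding inversions in [5, 5, 9, 3]:

(0, 3): arr[0]=5 > arr[3]=3
(1, 3): arr[1]=5 > arr[3]=3
(2, 3): arr[2]=9 > arr[3]=3

Total inversions: 3

The array has 3 inversion(s): (0,3), (1,3), (2,3). Each pair (i,j) satisfies i < j and arr[i] > arr[j].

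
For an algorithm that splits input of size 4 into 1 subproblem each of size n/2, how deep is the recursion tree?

For divide and conquer with division factor 2:

Problem sizes at each level:
Level 0: 4
Level 1: 2
Level 2: 1

The root is level 0 and the size-1 base case is level 2 (the tree spans levels 0 through 2, i.e. 3 levels counting the root), so the depth is the number of divisions: log_2(4) = 2

The recursion tree depth is log_2(4) = 2. At each level, the problem size is divided by 2, so it takes 2 divisions to reduce to a base case of size 1. The algorithm makes 1 recursive call at each level.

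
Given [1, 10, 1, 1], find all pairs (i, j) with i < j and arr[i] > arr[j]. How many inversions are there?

Finding inversions in [1, 10, 1, 1]:

(1, 2): arr[1]=10 > arr[2]=1
(1, 3): arr[1]=10 > arr[3]=1

Total inversions: 2

The array has 2 inversion(s): (1,2), (1,3). Each pair (i,j) satisfies i < j and arr[i] > arr[j].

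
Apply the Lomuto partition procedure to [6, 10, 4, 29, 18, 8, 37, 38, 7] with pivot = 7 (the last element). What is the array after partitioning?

Lomuto partition with pivot = 7:

Initial array: [6, 10, 4, 29, 18, 8, 37, 38, 7]

arr[0]=6 <= 7: swap with position 0, array becomes [6, 10, 4, 29, 18, 8, 37, 38, 7]
arr[1]=10 > 7: no swap
arr[2]=4 <= 7: swap with position 1, array becomes [6, 4, 10, 29, 18, 8, 37, 38, 7]
arr[3]=29 > 7: no swap
arr[4]=18 > 7: no swap
arr[5]=8 > 7: no swap
arr[6]=37 > 7: no swap
arr[7]=38 > 7: no swap

Place pivot at position 2: [6, 4, 7, 29, 18, 8, 37, 38, 10]
Pivot position: 2

After partitioning with pivot 7, the array becomes [6, 4, 7, 29, 18, 8, 37, 38, 10]. The pivot is placed at index 2. All elements to the left of the pivot are <= 7, and all elements to the right are > 7.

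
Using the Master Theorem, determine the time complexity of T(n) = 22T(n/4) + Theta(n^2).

Master Theorem for T(n) = 22T(n/4) + O(n^2):

a = 22, b = 4, c = 2
log_b(a) = log_4(22) = 2.2297

Case 1: c = 2 < log_4(22) = 2.2297
T(n) = O(n^(log_4 22))

For T(n) = 22T(n/4) + O(n^2): log_4(22) = 2.2297. This is Case 1 of the Master Theorem (c < log_b(a), work dominated by leaves), giving O(n^(log_4 22)).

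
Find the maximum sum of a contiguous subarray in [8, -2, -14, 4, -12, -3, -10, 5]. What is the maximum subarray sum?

Using Kadane's algorithm on [8, -2, -14, 4, -12, -3, -10, 5]:

Scanning through the array:
Position 1 (value -2): max_ending_here = 6, max_so_far = 8
Position 2 (value -14): max_ending_here = -8, max_so_far = 8
Position 3 (value 4): max_ending_here = 4, max_so_far = 8
Position 4 (value -12): max_ending_here = -8, max_so_far = 8
Position 5 (value -3): max_ending_here = -3, max_so_far = 8
Position 6 (value -10): max_ending_here = -10, max_so_far = 8
Position 7 (value 5): max_ending_here = 5, max_so_far = 8

Maximum subarray: [8]
Maximum sum: 8

The maximum subarray is [8] with sum 8. This subarray runs from index 0 to index 0.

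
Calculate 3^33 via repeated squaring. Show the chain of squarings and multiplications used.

Computing 3^33 by squaring (build up from 3^1; each line after the first costs one multiplication):

3^1 = 3
3^2 = (3^1)^2 = 3^2 = 9
3^4 = (3^2)^2 = 9^2 = 81
3^8 = (3^4)^2 = 81^2 = 6561
3^16 = (3^8)^2 = 6561^2 = 43046721
3^32 = (3^16)^2 = 43046721^2 = 1853020188851841
3^33 = 3 * 3^32 = 3 * 1853020188851841 = 5559060566555523

Result: 5559060566555523
Multiplications needed: 6 (6 lines after 3^1)

3^33 = 5559060566555523. Using exponentiation by squaring, this requires 6 multiplications. The key idea: if the exponent is even, square the half-power; if odd, multiply by the base once.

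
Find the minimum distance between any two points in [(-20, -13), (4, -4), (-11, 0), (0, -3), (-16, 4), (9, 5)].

Computing all pairwise distances among 6 points:

d((-20, -13), (4, -4)) = 25.632
d((-20, -13), (-11, 0)) = 15.8114
d((-20, -13), (0, -3)) = 22.3607
d((-20, -13), (-16, 4)) = 17.4642
d((-20, -13), (9, 5)) = 34.1321
d((4, -4), (-11, 0)) = 15.5242
d((4, -4), (0, -3)) = 4.1231 <-- minimum
d((4, -4), (-16, 4)) = 21.5407
d((4, -4), (9, 5)) = 10.2956
d((-11, 0), (0, -3)) = 11.4018
d((-11, 0), (-16, 4)) = 6.4031
d((-11, 0), (9, 5)) = 20.6155
d((0, -3), (-16, 4)) = 17.4642
d((0, -3), (9, 5)) = 12.0416
d((-16, 4), (9, 5)) = 25.02

Closest pair: (4, -4) and (0, -3) with distance 4.1231

The closest pair is (4, -4) and (0, -3) with Euclidean distance 4.1231. For 6 points, brute-force pairwise comparison is shown above. For large n, the divide-and-conquer algorithm (sort by x, recurse on halves, check the dividing strip) achieves O(n log n).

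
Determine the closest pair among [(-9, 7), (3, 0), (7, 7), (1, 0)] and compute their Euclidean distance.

Computing all pairwise distances among 4 points:

d((-9, 7), (3, 0)) = 13.8924
d((-9, 7), (7, 7)) = 16.0
d((-9, 7), (1, 0)) = 12.2066
d((3, 0), (7, 7)) = 8.0623
d((3, 0), (1, 0)) = 2.0 <-- minimum
d((7, 7), (1, 0)) = 9.2195

Closest pair: (3, 0) and (1, 0) with distance 2.0

The closest pair is (3, 0) and (1, 0) with Euclidean distance 2.0. For 4 points, brute-force pairwise comparison is shown above. For large n, the divide-and-conquer algorithm (sort by x, recurse on halves, check the dividing strip) achieves O(n log n).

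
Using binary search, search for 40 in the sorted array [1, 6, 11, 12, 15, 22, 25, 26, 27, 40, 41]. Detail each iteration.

Binary search for 40 in [1, 6, 11, 12, 15, 22, 25, 26, 27, 40, 41]:

lo=0, hi=10, mid=5, arr[mid]=22 -> 22 < 40, search right half
lo=6, hi=10, mid=8, arr[mid]=27 -> 27 < 40, search right half
lo=9, hi=10, mid=9, arr[mid]=40 -> Found target at index 9!

Binary search finds 40 at index 9 after 3 comparisons. The search repeatedly halves the search space by comparing with the middle element.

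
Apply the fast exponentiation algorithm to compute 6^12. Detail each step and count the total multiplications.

Computing 6^12 by squaring (build up from 6^1; each line after the first costs one multiplication):

6^1 = 6
6^2 = (6^1)^2 = 6^2 = 36
6^3 = 6 * 6^2 = 6 * 36 = 216
6^6 = (6^3)^2 = 216^2 = 46656
6^12 = (6^6)^2 = 46656^2 = 2176782336

Result: 2176782336
Multiplications needed: 4 (4 lines after 6^1)

6^12 = 2176782336. Using exponentiation by squaring, this requires 4 multiplications. The key idea: if the exponent is even, square the half-power; if odd, multiply by the base once.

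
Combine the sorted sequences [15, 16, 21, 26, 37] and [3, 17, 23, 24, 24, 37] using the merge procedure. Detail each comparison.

Merging process:

Compare 15 vs 3: take 3 from right. Merged: [3]
Compare 15 vs 17: take 15 from left. Merged: [3, 15]
Compare 16 vs 17: take 16 from left. Merged: [3, 15, 16]
Compare 21 vs 17: take 17 from right. Merged: [3, 15, 16, 17]
Compare 21 vs 23: take 21 from left. Merged: [3, 15, 16, 17, 21]
Compare 26 vs 23: take 23 from right. Merged: [3, 15, 16, 17, 21, 23]
Compare 26 vs 24: take 24 from right. Merged: [3, 15, 16, 17, 21, 23, 24]
Compare 26 vs 24: take 24 from right. Merged: [3, 15, 16, 17, 21, 23, 24, 24]
Compare 26 vs 37: take 26 from left. Merged: [3, 15, 16, 17, 21, 23, 24, 24, 26]
Compare 37 vs 37: take 37 from left. Merged: [3, 15, 16, 17, 21, 23, 24, 24, 26, 37]
Append remaining from right: [37]. Merged: [3, 15, 16, 17, 21, 23, 24, 24, 26, 37, 37]

Final merged array: [3, 15, 16, 17, 21, 23, 24, 24, 26, 37, 37]
Total comparisons: 10

The merged array is [3, 15, 16, 17, 21, 23, 24, 24, 26, 37, 37], requiring 10 comparisons. The merge step runs in O(n) time where n is the total number of elements.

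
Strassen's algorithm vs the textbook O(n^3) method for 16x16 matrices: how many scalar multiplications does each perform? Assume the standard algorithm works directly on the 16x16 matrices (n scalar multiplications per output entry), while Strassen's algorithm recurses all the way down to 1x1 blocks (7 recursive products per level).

Matrix multiplication for 16x16 matrices:

Standard algorithm: 16^3 = 4096 multiplications
Strassen's algorithm: 7^(log2(16)) = 7^4 = 2401 multiplications
Savings: 4096 - 2401 = 1695 multiplications

Standard: 4096 multiplications (16^3). Strassen: 2401 multiplications (7^4). Strassen reduces 8 recursive multiplications to 7 at each level.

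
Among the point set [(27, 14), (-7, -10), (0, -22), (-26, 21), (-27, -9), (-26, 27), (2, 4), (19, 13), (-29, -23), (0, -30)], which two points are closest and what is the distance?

Computing all pairwise distances among 10 points:

d((27, 14), (-7, -10)) = 41.6173
d((27, 14), (0, -22)) = 45.0
d((27, 14), (-26, 21)) = 53.4603
d((27, 14), (-27, -9)) = 58.6941
d((27, 14), (-26, 27)) = 54.5711
d((27, 14), (2, 4)) = 26.9258
d((27, 14), (19, 13)) = 8.0623
d((27, 14), (-29, -23)) = 67.1193
d((27, 14), (0, -30)) = 51.6236
d((-7, -10), (0, -22)) = 13.8924
d((-7, -10), (-26, 21)) = 36.3593
d((-7, -10), (-27, -9)) = 20.025
d((-7, -10), (-26, 27)) = 41.5933
d((-7, -10), (2, 4)) = 16.6433
d((-7, -10), (19, 13)) = 34.7131
d((-7, -10), (-29, -23)) = 25.5539
d((-7, -10), (0, -30)) = 21.1896
d((0, -22), (-26, 21)) = 50.2494
d((0, -22), (-27, -9)) = 29.9666
d((0, -22), (-26, 27)) = 55.4707
d((0, -22), (2, 4)) = 26.0768
d((0, -22), (19, 13)) = 39.8246
d((0, -22), (-29, -23)) = 29.0172
d((0, -22), (0, -30)) = 8.0
d((-26, 21), (-27, -9)) = 30.0167
d((-26, 21), (-26, 27)) = 6.0 <-- minimum
d((-26, 21), (2, 4)) = 32.7567
d((-26, 21), (19, 13)) = 45.7056
d((-26, 21), (-29, -23)) = 44.1022
d((-26, 21), (0, -30)) = 57.2451
d((-27, -9), (-26, 27)) = 36.0139
d((-27, -9), (2, 4)) = 31.7805
d((-27, -9), (19, 13)) = 50.9902
d((-27, -9), (-29, -23)) = 14.1421
d((-27, -9), (0, -30)) = 34.2053
d((-26, 27), (2, 4)) = 36.2353
d((-26, 27), (19, 13)) = 47.1275
d((-26, 27), (-29, -23)) = 50.0899
d((-26, 27), (0, -30)) = 62.6498
d((2, 4), (19, 13)) = 19.2354
d((2, 4), (-29, -23)) = 41.1096
d((2, 4), (0, -30)) = 34.0588
d((19, 13), (-29, -23)) = 60.0
d((19, 13), (0, -30)) = 47.0106
d((-29, -23), (0, -30)) = 29.8329

Closest pair: (-26, 21) and (-26, 27) with distance 6.0

The closest pair is (-26, 21) and (-26, 27) with Euclidean distance 6.0. For 10 points, brute-force pairwise comparison is shown above. For large n, the divide-and-conquer algorithm (sort by x, recurse on halves, check the dividing strip) achieves O(n log n).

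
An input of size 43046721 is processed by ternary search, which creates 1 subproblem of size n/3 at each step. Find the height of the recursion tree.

For divide and conquer with division factor 3:

Problem sizes at each level:
Level 0: 43046721
Level 1: 14348907
Level 2: 4782969
Level 3: 1594323
Level 4: 531441
Level 5: 177147
Level 6: 59049
Level 7: 19683
Level 8: 6561
Level 9: 2187
Level 10: 729
Level 11: 243
Level 12: 81
Level 13: 27
Level 14: 9
Level 15: 3
Level 16: 1

The root is level 0 and the size-1 base case is level 16 (the tree spans levels 0 through 16, i.e. 17 levels counting the root), so the depth is the number of divisions: log_3(43046721) = 16

The recursion tree depth is log_3(43046721) = 16. At each level, the problem size is divided by 3, so it takes 16 divisions to reduce to a base case of size 1. The algorithm makes 1 recursive call at each level.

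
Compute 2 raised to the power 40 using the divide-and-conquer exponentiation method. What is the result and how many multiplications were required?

Computing 2^40 by squaring (build up from 2^1; each line after the first costs one multiplication):

2^1 = 2
2^2 = (2^1)^2 = 2^2 = 4
2^4 = (2^2)^2 = 4^2 = 16
2^5 = 2 * 2^4 = 2 * 16 = 32
2^10 = (2^5)^2 = 32^2 = 1024
2^20 = (2^10)^2 = 1024^2 = 1048576
2^40 = (2^20)^2 = 1048576^2 = 1099511627776

Result: 1099511627776
Multiplications needed: 6 (6 lines after 2^1)

2^40 = 1099511627776. Using exponentiation by squaring, this requires 6 multiplications. The key idea: if the exponent is even, square the half-power; if odd, multiply by the base once.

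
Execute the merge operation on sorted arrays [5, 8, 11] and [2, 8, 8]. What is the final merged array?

Merging process:

Compare 5 vs 2: take 2 from right. Merged: [2]
Compare 5 vs 8: take 5 from left. Merged: [2, 5]
Compare 8 vs 8: take 8 from left. Merged: [2, 5, 8]
Compare 11 vs 8: take 8 from right. Merged: [2, 5, 8, 8]
Compare 11 vs 8: take 8 from right. Merged: [2, 5, 8, 8, 8]
Append remaining from left: [11]. Merged: [2, 5, 8, 8, 8, 11]

Final merged array: [2, 5, 8, 8, 8, 11]
Total comparisons: 5

The merged array is [2, 5, 8, 8, 8, 11], requiring 5 comparisons. The merge step runs in O(n) time where n is the total number of elements.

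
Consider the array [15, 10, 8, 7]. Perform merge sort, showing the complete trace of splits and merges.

Merge sort trace:

Split: [15, 10, 8, 7] -> [15, 10] and [8, 7]
  Split: [15, 10] -> [15] and [10]
  Merge: [15] + [10] -> [10, 15]
  Split: [8, 7] -> [8] and [7]
  Merge: [8] + [7] -> [7, 8]
Merge: [10, 15] + [7, 8] -> [7, 8, 10, 15]

Final sorted array: [7, 8, 10, 15]

The merge sort proceeds by recursively splitting the array and merging sorted halves.
After all merges, the sorted array is [7, 8, 10, 15].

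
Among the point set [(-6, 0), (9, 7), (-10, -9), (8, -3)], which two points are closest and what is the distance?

Computing all pairwise distances among 4 points:

d((-6, 0), (9, 7)) = 16.5529
d((-6, 0), (-10, -9)) = 9.8489 <-- minimum
d((-6, 0), (8, -3)) = 14.3178
d((9, 7), (-10, -9)) = 24.8395
d((9, 7), (8, -3)) = 10.0499
d((-10, -9), (8, -3)) = 18.9737

Closest pair: (-6, 0) and (-10, -9) with distance 9.8489

The closest pair is (-6, 0) and (-10, -9) with Euclidean distance 9.8489. For 4 points, brute-force pairwise comparison is shown above. For large n, the divide-and-conquer algorithm (sort by x, recurse on halves, check the dividing strip) achieves O(n log n).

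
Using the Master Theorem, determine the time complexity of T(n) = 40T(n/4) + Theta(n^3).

Master Theorem for T(n) = 40T(n/4) + O(n^3):

a = 40, b = 4, c = 3
log_b(a) = log_4(40) = 2.6610

Case 3: c = 3 > log_4(40) = 2.6610
T(n) = O(n^3) = O(n^3)

For T(n) = 40T(n/4) + O(n^3): log_4(40) = 2.6610. This is Case 3 of the Master Theorem (c > log_b(a), work dominated by root), giving O(n^3).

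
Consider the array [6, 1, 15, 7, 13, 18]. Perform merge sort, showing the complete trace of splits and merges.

Merge sort trace:

Split: [6, 1, 15, 7, 13, 18] -> [6, 1, 15] and [7, 13, 18]
  Split: [6, 1, 15] -> [6] and [1, 15]
    Split: [1, 15] -> [1] and [15]
    Merge: [1] + [15] -> [1, 15]
  Merge: [6] + [1, 15] -> [1, 6, 15]
  Split: [7, 13, 18] -> [7] and [13, 18]
    Split: [13, 18] -> [13] and [18]
    Merge: [13] + [18] -> [13, 18]
  Merge: [7] + [13, 18] -> [7, 13, 18]
Merge: [1, 6, 15] + [7, 13, 18] -> [1, 6, 7, 13, 15, 18]

Final sorted array: [1, 6, 7, 13, 15, 18]

The merge sort proceeds by recursively splitting the array and merging sorted halves.
After all merges, the sorted array is [1, 6, 7, 13, 15, 18].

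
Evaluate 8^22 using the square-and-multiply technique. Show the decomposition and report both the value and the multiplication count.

Computing 8^22 by squaring (build up from 8^1; each line after the first costs one multiplication):

8^1 = 8
8^2 = (8^1)^2 = 8^2 = 64
8^4 = (8^2)^2 = 64^2 = 4096
8^5 = 8 * 8^4 = 8 * 4096 = 32768
8^10 = (8^5)^2 = 32768^2 = 1073741824
8^11 = 8 * 8^10 = 8 * 1073741824 = 8589934592
8^22 = (8^11)^2 = 8589934592^2 = 73786976294838206464

Result: 73786976294838206464
Multiplications needed: 6 (6 lines after 8^1)

8^22 = 73786976294838206464. Using exponentiation by squaring, this requires 6 multiplications. The key idea: if the exponent is even, square the half-power; if odd, multiply by the base once.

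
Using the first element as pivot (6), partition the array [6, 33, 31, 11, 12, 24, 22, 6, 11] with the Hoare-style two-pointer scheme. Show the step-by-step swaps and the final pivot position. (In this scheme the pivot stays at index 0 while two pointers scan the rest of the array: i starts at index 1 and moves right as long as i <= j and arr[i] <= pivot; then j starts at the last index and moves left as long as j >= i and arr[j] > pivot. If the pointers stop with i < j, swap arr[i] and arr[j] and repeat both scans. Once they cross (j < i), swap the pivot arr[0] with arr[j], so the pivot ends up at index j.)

Hoare-style two-pointer partition with pivot = 6:

Initial array: [6, 33, 31, 11, 12, 24, 22, 6, 11]

Pointers start at i = 1, j = 8.
i stops at index 1 (arr[1]=33 > 6), j stops at index 7 (arr[7]=6 <= 6): swap arr[1] and arr[7], array becomes [6, 6, 31, 11, 12, 24, 22, 33, 11]
i ends at 2, j ends at 1: the pointers have crossed (j < i), so scanning stops.

Swap pivot arr[0] with arr[1] to place pivot at position 1: [6, 6, 31, 11, 12, 24, 22, 33, 11]
Pivot position: 1

After partitioning with pivot 6, the array becomes [6, 6, 31, 11, 12, 24, 22, 33, 11]. The pivot is placed at index 1. All elements to the left of the pivot are <= 6, and all elements to the right are > 6.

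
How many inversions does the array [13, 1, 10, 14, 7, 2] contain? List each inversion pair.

Finding inversions in [13, 1, 10, 14, 7, 2]:

(0, 1): arr[0]=13 > arr[1]=1
(0, 2): arr[0]=13 > arr[2]=10
(0, 4): arr[0]=13 > arr[4]=7
(0, 5): arr[0]=13 > arr[5]=2
(2, 4): arr[2]=10 > arr[4]=7
(2, 5): arr[2]=10 > arr[5]=2
(3, 4): arr[3]=14 > arr[4]=7
(3, 5): arr[3]=14 > arr[5]=2
(4, 5): arr[4]=7 > arr[5]=2

Total inversions: 9

The array has 9 inversion(s): (0,1), (0,2), (0,4), (0,5), (2,4), (2,5), (3,4), (3,5), (4,5). Each pair (i,j) satisfies i < j and arr[i] > arr[j].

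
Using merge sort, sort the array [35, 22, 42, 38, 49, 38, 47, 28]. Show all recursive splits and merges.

Merge sort trace:

Split: [35, 22, 42, 38, 49, 38, 47, 28] -> [35, 22, 42, 38] and [49, 38, 47, 28]
  Split: [35, 22, 42, 38] -> [35, 22] and [42, 38]
    Split: [35, 22] -> [35] and [22]
    Merge: [35] + [22] -> [22, 35]
    Split: [42, 38] -> [42] and [38]
    Merge: [42] + [38] -> [38, 42]
  Merge: [22, 35] + [38, 42] -> [22, 35, 38, 42]
  Split: [49, 38, 47, 28] -> [49, 38] and [47, 28]
    Split: [49, 38] -> [49] and [38]
    Merge: [49] + [38] -> [38, 49]
    Split: [47, 28] -> [47] and [28]
    Merge: [47] + [28] -> [28, 47]
  Merge: [38, 49] + [28, 47] -> [28, 38, 47, 49]
Merge: [22, 35, 38, 42] + [28, 38, 47, 49] -> [22, 28, 35, 38, 38, 42, 47, 49]

Final sorted array: [22, 28, 35, 38, 38, 42, 47, 49]

The merge sort proceeds by recursively splitting the array and merging sorted halves.
After all merges, the sorted array is [22, 28, 35, 38, 38, 42, 47, 49].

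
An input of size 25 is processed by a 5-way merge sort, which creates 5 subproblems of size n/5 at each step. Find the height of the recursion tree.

For divide and conquer with division factor 5:

Problem sizes at each level:
Level 0: 25
Level 1: 5
Level 2: 1

The root is level 0 and the size-1 base case is level 2 (the tree spans levels 0 through 2, i.e. 3 levels counting the root), so the depth is the number of divisions: log_5(25) = 2

The recursion tree depth is log_5(25) = 2. At each level, the problem size is divided by 5, so it takes 2 divisions to reduce to a base case of size 1. The algorithm makes 5 recursive calls at each level.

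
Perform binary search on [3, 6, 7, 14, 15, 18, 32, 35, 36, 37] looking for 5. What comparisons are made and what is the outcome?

Binary search for 5 in [3, 6, 7, 14, 15, 18, 32, 35, 36, 37]:

lo=0, hi=9, mid=4, arr[mid]=15 -> 15 > 5, search left half
lo=0, hi=3, mid=1, arr[mid]=6 -> 6 > 5, search left half
lo=0, hi=0, mid=0, arr[mid]=3 -> 3 < 5, search right half
lo=1 > hi=0, target 5 not found

Binary search determines that 5 is not in the array after 3 comparisons. The search space was exhausted without finding the target.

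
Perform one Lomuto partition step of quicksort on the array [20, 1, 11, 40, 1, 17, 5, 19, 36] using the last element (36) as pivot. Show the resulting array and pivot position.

Lomuto partition with pivot = 36:

Initial array: [20, 1, 11, 40, 1, 17, 5, 19, 36]

arr[0]=20 <= 36: swap with position 0, array becomes [20, 1, 11, 40, 1, 17, 5, 19, 36]
arr[1]=1 <= 36: swap with position 1, array becomes [20, 1, 11, 40, 1, 17, 5, 19, 36]
arr[2]=11 <= 36: swap with position 2, array becomes [20, 1, 11, 40, 1, 17, 5, 19, 36]
arr[3]=40 > 36: no swap
arr[4]=1 <= 36: swap with position 3, array becomes [20, 1, 11, 1, 40, 17, 5, 19, 36]
arr[5]=17 <= 36: swap with position 4, array becomes [20, 1, 11, 1, 17, 40, 5, 19, 36]
arr[6]=5 <= 36: swap with position 5, array becomes [20, 1, 11, 1, 17, 5, 40, 19, 36]
arr[7]=19 <= 36: swap with position 6, array becomes [20, 1, 11, 1, 17, 5, 19, 40, 36]

Place pivot at position 7: [20, 1, 11, 1, 17, 5, 19, 36, 40]
Pivot position: 7

After partitioning with pivot 36, the array becomes [20, 1, 11, 1, 17, 5, 19, 36, 40]. The pivot is placed at index 7. All elements to the left of the pivot are <= 36, and all elements to the right are > 36.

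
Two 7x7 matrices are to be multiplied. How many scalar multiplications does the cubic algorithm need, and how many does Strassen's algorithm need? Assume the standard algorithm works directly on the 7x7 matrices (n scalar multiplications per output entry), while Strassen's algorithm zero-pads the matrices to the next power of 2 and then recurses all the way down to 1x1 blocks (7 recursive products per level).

Matrix multiplication for 7x7 matrices:

Strassen's algorithm requires power-of-2 dimensions. Pad 7x7 to 8x8 (next power of 2).

Standard algorithm: 7^3 = 343 multiplications
Strassen's algorithm: 7^(log2(8)) = 7^3 = 343 multiplications
Savings: 343 - 343 = 0 multiplications

Standard: 343 multiplications (7^3). Strassen: 343 multiplications (7^3, after padding to 8x8). Strassen reduces 8 recursive multiplications to 7 at each level.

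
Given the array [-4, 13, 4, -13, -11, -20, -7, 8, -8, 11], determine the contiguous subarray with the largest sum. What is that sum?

Using Kadane's algorithm on [-4, 13, 4, -13, -11, -20, -7, 8, -8, 11]:

Scanning through the array:
Position 1 (value 13): max_ending_here = 13, max_so_far = 13
Position 2 (value 4): max_ending_here = 17, max_so_far = 17
Position 3 (value -13): max_ending_here = 4, max_so_far = 17
Position 4 (value -11): max_ending_here = -7, max_so_far = 17
Position 5 (value -20): max_ending_here = -20, max_so_far = 17
Position 6 (value -7): max_ending_here = -7, max_so_far = 17
Position 7 (value 8): max_ending_here = 8, max_so_far = 17
Position 8 (value -8): max_ending_here = 0, max_so_far = 17
Position 9 (value 11): max_ending_here = 11, max_so_far = 17

Maximum subarray: [13, 4]
Maximum sum: 17

The maximum subarray is [13, 4] with sum 17. This subarray runs from index 1 to index 2.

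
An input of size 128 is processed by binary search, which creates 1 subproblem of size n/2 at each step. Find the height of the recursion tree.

For divide and conquer with division factor 2:

Problem sizes at each level:
Level 0: 128
Level 1: 64
Level 2: 32
Level 3: 16
Level 4: 8
Level 5: 4
Level 6: 2
Level 7: 1

The root is level 0 and the size-1 base case is level 7 (the tree spans levels 0 through 7, i.e. 8 levels counting the root), so the depth is the number of divisions: log_2(128) = 7

The recursion tree depth is log_2(128) = 7. At each level, the problem size is divided by 2, so it takes 7 divisions to reduce to a base case of size 1. The algorithm makes 1 recursive call at each level.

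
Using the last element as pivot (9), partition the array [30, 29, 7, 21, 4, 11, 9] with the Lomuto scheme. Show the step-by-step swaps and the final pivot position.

Lomuto partition with pivot = 9:

Initial array: [30, 29, 7, 21, 4, 11, 9]

arr[0]=30 > 9: no swap
arr[1]=29 > 9: no swap
arr[2]=7 <= 9: swap with position 0, array becomes [7, 29, 30, 21, 4, 11, 9]
arr[3]=21 > 9: no swap
arr[4]=4 <= 9: swap with position 1, array becomes [7, 4, 30, 21, 29, 11, 9]
arr[5]=11 > 9: no swap

Place pivot at position 2: [7, 4, 9, 21, 29, 11, 30]
Pivot position: 2

After partitioning with pivot 9, the array becomes [7, 4, 9, 21, 29, 11, 30]. The pivot is placed at index 2. All elements to the left of the pivot are <= 9, and all elements to the right are > 9.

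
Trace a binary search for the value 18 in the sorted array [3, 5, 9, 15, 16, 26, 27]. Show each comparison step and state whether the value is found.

Binary search for 18 in [3, 5, 9, 15, 16, 26, 27]:

lo=0, hi=6, mid=3, arr[mid]=15 -> 15 < 18, search right half
lo=4, hi=6, mid=5, arr[mid]=26 -> 26 > 18, search left half
lo=4, hi=4, mid=4, arr[mid]=16 -> 16 < 18, search right half
lo=5 > hi=4, target 18 not found

Binary search determines that 18 is not in the array after 3 comparisons. The search space was exhausted without finding the target.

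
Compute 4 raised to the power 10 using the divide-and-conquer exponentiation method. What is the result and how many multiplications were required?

Computing 4^10 by squaring (build up from 4^1; each line after the first costs one multiplication):

4^1 = 4
4^2 = (4^1)^2 = 4^2 = 16
4^4 = (4^2)^2 = 16^2 = 256
4^5 = 4 * 4^4 = 4 * 256 = 1024
4^10 = (4^5)^2 = 1024^2 = 1048576

Result: 1048576
Multiplications needed: 4 (4 lines after 4^1)

4^10 = 1048576. Using exponentiation by squaring, this requires 4 multiplications. The key idea: if the exponent is even, square the half-power; if odd, multiply by the base once.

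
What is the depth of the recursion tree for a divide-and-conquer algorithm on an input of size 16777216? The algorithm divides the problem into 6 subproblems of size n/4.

For divide and conquer with division factor 4:

Problem sizes at each level:
Level 0: 16777216
Level 1: 4194304
Level 2: 1048576
Level 3: 262144
Level 4: 65536
Level 5: 16384
Level 6: 4096
Level 7: 1024
Level 8: 256
Level 9: 64
Level 10: 16
Level 11: 4
Level 12: 1

The root is level 0 and the size-1 base case is level 12 (the tree spans levels 0 through 12, i.e. 13 levels counting the root), so the depth is the number of divisions: log_4(16777216) = 12

The recursion tree depth is log_4(16777216) = 12. At each level, the problem size is divided by 4, so it takes 12 divisions to reduce to a base case of size 1. The algorithm makes 6 recursive calls at each level.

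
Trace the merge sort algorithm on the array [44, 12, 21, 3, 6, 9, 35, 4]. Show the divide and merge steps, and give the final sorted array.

Merge sort trace:

Split: [44, 12, 21, 3, 6, 9, 35, 4] -> [44, 12, 21, 3] and [6, 9, 35, 4]
  Split: [44, 12, 21, 3] -> [44, 12] and [21, 3]
    Split: [44, 12] -> [44] and [12]
    Merge: [44] + [12] -> [12, 44]
    Split: [21, 3] -> [21] and [3]
    Merge: [21] + [3] -> [3, 21]
  Merge: [12, 44] + [3, 21] -> [3, 12, 21, 44]
  Split: [6, 9, 35, 4] -> [6, 9] and [35, 4]
    Split: [6, 9] -> [6] and [9]
    Merge: [6] + [9] -> [6, 9]
    Split: [35, 4] -> [35] and [4]
    Merge: [35] + [4] -> [4, 35]
  Merge: [6, 9] + [4, 35] -> [4, 6, 9, 35]
Merge: [3, 12, 21, 44] + [4, 6, 9, 35] -> [3, 4, 6, 9, 12, 21, 35, 44]

Final sorted array: [3, 4, 6, 9, 12, 21, 35, 44]

The merge sort proceeds by recursively splitting the array and merging sorted halves.
After all merges, the sorted array is [3, 4, 6, 9, 12, 21, 35, 44].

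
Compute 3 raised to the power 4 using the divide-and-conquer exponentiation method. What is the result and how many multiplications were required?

Computing 3^4 by squaring (build up from 3^1; each line after the first costs one multiplication):

3^1 = 3
3^2 = (3^1)^2 = 3^2 = 9
3^4 = (3^2)^2 = 9^2 = 81

Result: 81
Multiplications needed: 2 (2 lines after 3^1)

3^4 = 81. Using exponentiation by squaring, this requires 2 multiplications. The key idea: if the exponent is even, square the half-power; if odd, multiply by the base once.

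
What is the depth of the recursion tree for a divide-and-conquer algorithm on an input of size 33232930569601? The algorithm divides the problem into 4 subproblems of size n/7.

For divide and conquer with division factor 7:

Problem sizes at each level:
Level 0: 33232930569601
Level 1: 4747561509943
Level 2: 678223072849
Level 3: 96889010407
Level 4: 13841287201
Level 5: 1977326743
Level 6: 282475249
Level 7: 40353607
Level 8: 5764801
Level 9: 823543
Level 10: 117649
Level 11: 16807
Level 12: 2401
Level 13: 343
Level 14: 49
Level 15: 7
Level 16: 1

The root is level 0 and the size-1 base case is level 16 (the tree spans levels 0 through 16, i.e. 17 levels counting the root), so the depth is the number of divisions: log_7(33232930569601) = 16

The recursion tree depth is log_7(33232930569601) = 16. At each level, the problem size is divided by 7, so it takes 16 divisions to reduce to a base case of size 1. The algorithm makes 4 recursive calls at each level.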